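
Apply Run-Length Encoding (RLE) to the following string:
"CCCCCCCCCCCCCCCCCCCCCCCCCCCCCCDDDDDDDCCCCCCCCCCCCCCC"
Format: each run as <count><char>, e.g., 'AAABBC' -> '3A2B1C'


Scanning runs left to right:
  i=0: run of 'C' x 30 -> '30C'
  i=30: run of 'D' x 7 -> '7D'
  i=37: run of 'C' x 15 -> '15C'

RLE = 30C7D15C


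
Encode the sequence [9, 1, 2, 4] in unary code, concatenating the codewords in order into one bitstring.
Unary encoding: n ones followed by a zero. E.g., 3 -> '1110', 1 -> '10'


Encode each number as n ones followed by a terminating 0:
  9 -> 1111111110 (10 bits)
  1 -> 10 (2 bits)
  2 -> 110 (3 bits)
  4 -> 11110 (5 bits)
Total length = 10 + 2 + 3 + 5 = 20 bits.

Unary([9, 1, 2, 4]) = 11111111101011011110 (20 bits)


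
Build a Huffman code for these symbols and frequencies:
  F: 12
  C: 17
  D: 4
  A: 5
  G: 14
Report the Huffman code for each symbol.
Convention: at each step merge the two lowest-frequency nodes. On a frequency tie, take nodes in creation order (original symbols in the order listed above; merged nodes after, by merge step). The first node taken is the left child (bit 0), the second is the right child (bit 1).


Huffman tree construction:
Step 1: Merge D(4) + A(5) = 9
Step 2: Merge (D+A)(9) + F(12) = 21
Step 3: Merge G(14) + C(17) = 31
Step 4: Merge ((D+A)+F)(21) + (G+C)(31) = 52
Read each symbol's code off the tree from the root (left child = 0, right child = 1).

Codes:
  F: 01 (length 2)
  C: 11 (length 2)
  D: 000 (length 3)
  A: 001 (length 3)
  G: 10 (length 2)
Average code length: 113/52 = 2.1731 bits/symbol


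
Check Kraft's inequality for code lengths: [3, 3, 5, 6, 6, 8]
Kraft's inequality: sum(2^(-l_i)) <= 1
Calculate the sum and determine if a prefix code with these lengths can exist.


Sum = 2^(-3) + 2^(-3) + 2^(-5) + 2^(-6) + 2^(-6) + 2^(-8)
    = 0.125 + 0.125 + 0.03125 + 0.015625 + 0.015625 + 0.00390625
    = 81/256 = 0.31640625
Since 0.31640625 <= 1, Kraft's inequality IS satisfied.
A prefix code with these lengths CAN exist.

Kraft sum = 0.31640625. Satisfied.


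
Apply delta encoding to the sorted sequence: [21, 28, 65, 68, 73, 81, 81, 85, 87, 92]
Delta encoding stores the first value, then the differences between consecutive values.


First value: 21
Deltas:
  28 - 21 = 7
  65 - 28 = 37
  68 - 65 = 3
  73 - 68 = 5
  81 - 73 = 8
  81 - 81 = 0
  85 - 81 = 4
  87 - 85 = 2
  92 - 87 = 5


Delta encoded: [21, 7, 37, 3, 5, 8, 0, 4, 2, 5]


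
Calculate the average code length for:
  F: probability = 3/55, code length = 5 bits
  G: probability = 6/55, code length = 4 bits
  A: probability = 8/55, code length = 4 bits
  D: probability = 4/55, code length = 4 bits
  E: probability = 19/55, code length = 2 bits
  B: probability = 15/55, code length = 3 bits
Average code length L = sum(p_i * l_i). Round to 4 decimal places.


Weighted contributions p_i * l_i:
  F: (3/55) * 5 = 15/55
  G: (6/55) * 4 = 24/55
  A: (8/55) * 4 = 32/55
  D: (4/55) * 4 = 16/55
  E: (19/55) * 2 = 38/55
  B: (15/55) * 3 = 45/55
Sum = (15 + 24 + 32 + 16 + 38 + 45)/55 = 170/55

L = 170/55 = 3.0909 bits/symbol


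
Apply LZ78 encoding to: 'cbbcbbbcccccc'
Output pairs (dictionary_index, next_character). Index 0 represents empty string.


LZ78 encoding steps:
Dictionary: {0: ''}
Step 1: w='' (idx 0), next='c' -> output (0, 'c'), add 'c' as idx 1
Step 2: w='' (idx 0), next='b' -> output (0, 'b'), add 'b' as idx 2
Step 3: w='b' (idx 2), next='c' -> output (2, 'c'), add 'bc' as idx 3
Step 4: w='b' (idx 2), next='b' -> output (2, 'b'), add 'bb' as idx 4
Step 5: w='bc' (idx 3), next='c' -> output (3, 'c'), add 'bcc' as idx 5
Step 6: w='c' (idx 1), next='c' -> output (1, 'c'), add 'cc' as idx 6
Step 7: w='cc' (idx 6), end of input -> output (6, '')


Encoded: [(0, 'c'), (0, 'b'), (2, 'c'), (2, 'b'), (3, 'c'), (1, 'c'), (6, '')]


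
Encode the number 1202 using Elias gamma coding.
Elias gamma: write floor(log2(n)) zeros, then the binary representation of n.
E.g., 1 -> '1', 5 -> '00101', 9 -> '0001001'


num_bits = floor(log2(1202)) + 1 = 11
leading_zeros = num_bits - 1 = 10
binary(1202) = 10010110010

Elias gamma(1202) = '0000000000' + '10010110010' = 000000000010010110010 (21 bits)


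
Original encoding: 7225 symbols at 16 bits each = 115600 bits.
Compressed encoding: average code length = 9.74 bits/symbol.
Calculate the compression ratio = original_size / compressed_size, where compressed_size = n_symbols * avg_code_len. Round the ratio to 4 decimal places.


original_size = n_symbols * orig_bits = 7225 * 16 = 115600 bits
compressed_size = n_symbols * avg_code_len = 7225 * 9.74 = 70371.5 bits
ratio = original_size / compressed_size = 115600 / 70371.5 = 1.6427

Compression ratio = 1.6427


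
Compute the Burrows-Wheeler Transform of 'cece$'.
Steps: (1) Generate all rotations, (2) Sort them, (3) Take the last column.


Rotations (sorted):
  0: $cece -> last char: e
  1: ce$ce -> last char: e
  2: cece$ -> last char: $
  3: e$cec -> last char: c
  4: ece$c -> last char: c


BWT = ee$cc


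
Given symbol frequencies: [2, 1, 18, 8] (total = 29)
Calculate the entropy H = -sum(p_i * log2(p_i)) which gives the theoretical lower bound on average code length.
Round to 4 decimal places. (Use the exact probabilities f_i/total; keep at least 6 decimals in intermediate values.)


Per-symbol terms -p_i * log2(p_i) with p_i = f_i/29:
  p = 2/29 = 0.068966: log2(p) = -3.857981, -p*log2(p) = 0.266068
  p = 1/29 = 0.034483: log2(p) = -4.857981, -p*log2(p) = 0.167517
  p = 18/29 = 0.620690: log2(p) = -0.688056, -p*log2(p) = 0.427069
  p = 8/29 = 0.275862: log2(p) = -1.857981, -p*log2(p) = 0.512546
H = 0.266068 + 0.167517 + 0.427069 + 0.512546 = 1.373200

H = 1.3732 bits/symbol


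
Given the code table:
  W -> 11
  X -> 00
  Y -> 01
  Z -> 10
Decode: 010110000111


Decoding:
01 -> Y
01 -> Y
10 -> Z
00 -> X
01 -> Y
11 -> W


Result: YYZXYW


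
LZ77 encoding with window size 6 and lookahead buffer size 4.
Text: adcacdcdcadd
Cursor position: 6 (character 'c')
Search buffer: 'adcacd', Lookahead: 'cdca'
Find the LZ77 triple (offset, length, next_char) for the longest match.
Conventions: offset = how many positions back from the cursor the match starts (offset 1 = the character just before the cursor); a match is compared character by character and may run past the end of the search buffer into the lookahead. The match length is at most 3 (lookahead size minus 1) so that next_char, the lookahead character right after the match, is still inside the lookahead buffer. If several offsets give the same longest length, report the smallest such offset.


Try each offset into the search buffer:
  offset=1 (pos 5, char 'd'): match length 0
  offset=2 (pos 4, char 'c'): match length 3
  offset=3 (pos 3, char 'a'): match length 0
  offset=4 (pos 2, char 'c'): match length 1
  offset=5 (pos 1, char 'd'): match length 0
  offset=6 (pos 0, char 'a'): match length 0
Longest match has length 3 at offset 2.
next_char = character at position 6 + 3 = 9 -> 'a'

Best match: offset=2, length=3 (matching 'cdc' starting at position 4)
LZ77 triple: (2, 3, 'a')


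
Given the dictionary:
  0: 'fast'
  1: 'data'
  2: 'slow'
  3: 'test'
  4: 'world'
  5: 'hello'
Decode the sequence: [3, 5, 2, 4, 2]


Look up each index in the dictionary:
  3 -> 'test'
  5 -> 'hello'
  2 -> 'slow'
  4 -> 'world'
  2 -> 'slow'

Decoded: "test hello slow world slow"


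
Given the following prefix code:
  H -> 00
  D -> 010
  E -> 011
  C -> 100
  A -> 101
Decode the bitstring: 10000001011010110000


Decoding step by step:
Bits 100 -> C
Bits 00 -> H
Bits 00 -> H
Bits 101 -> A
Bits 101 -> A
Bits 011 -> E
Bits 00 -> H
Bits 00 -> H


Decoded message: CHHAAEHH


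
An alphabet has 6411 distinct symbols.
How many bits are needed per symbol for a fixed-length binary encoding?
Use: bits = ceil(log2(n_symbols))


log2(6411) = 12.6463
Bracket: 2^12 = 4096 < 6411 <= 2^13 = 8192
So ceil(log2(6411)) = 13

bits = ceil(log2(6411)) = ceil(12.6463) = 13 bits


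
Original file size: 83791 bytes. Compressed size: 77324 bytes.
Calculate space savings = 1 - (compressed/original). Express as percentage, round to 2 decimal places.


ratio = compressed/original = 77324/83791 = 0.92282
savings = 1 - ratio = 1 - 0.92282 = 0.07718
as a percentage: 0.07718 * 100 = 7.72%

Space savings = 1 - 77324/83791 = 7.72%


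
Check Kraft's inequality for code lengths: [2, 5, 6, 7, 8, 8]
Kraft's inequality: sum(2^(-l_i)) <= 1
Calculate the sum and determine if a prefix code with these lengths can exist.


Sum = 2^(-2) + 2^(-5) + 2^(-6) + 2^(-7) + 2^(-8) + 2^(-8)
    = 0.25 + 0.03125 + 0.015625 + 0.0078125 + 0.00390625 + 0.00390625
    = 80/256 = 0.3125
Since 0.3125 <= 1, Kraft's inequality IS satisfied.
A prefix code with these lengths CAN exist.

Kraft sum = 0.3125. Satisfied.


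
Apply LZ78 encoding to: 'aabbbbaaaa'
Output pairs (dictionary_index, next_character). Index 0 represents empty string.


LZ78 encoding steps:
Dictionary: {0: ''}
Step 1: w='' (idx 0), next='a' -> output (0, 'a'), add 'a' as idx 1
Step 2: w='a' (idx 1), next='b' -> output (1, 'b'), add 'ab' as idx 2
Step 3: w='' (idx 0), next='b' -> output (0, 'b'), add 'b' as idx 3
Step 4: w='b' (idx 3), next='b' -> output (3, 'b'), add 'bb' as idx 4
Step 5: w='a' (idx 1), next='a' -> output (1, 'a'), add 'aa' as idx 5
Step 6: w='aa' (idx 5), end of input -> output (5, '')


Encoded: [(0, 'a'), (1, 'b'), (0, 'b'), (3, 'b'), (1, 'a'), (5, '')]


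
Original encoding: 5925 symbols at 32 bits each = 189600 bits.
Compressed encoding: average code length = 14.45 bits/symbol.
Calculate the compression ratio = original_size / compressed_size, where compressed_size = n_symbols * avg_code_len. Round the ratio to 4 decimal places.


original_size = n_symbols * orig_bits = 5925 * 32 = 189600 bits
compressed_size = n_symbols * avg_code_len = 5925 * 14.45 = 85616.25 bits
ratio = original_size / compressed_size = 189600 / 85616.25 = 2.2145

Compression ratio = 2.2145


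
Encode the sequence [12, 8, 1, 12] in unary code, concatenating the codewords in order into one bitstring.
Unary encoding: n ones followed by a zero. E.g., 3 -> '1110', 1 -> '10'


Encode each number as n ones followed by a terminating 0:
  12 -> 1111111111110 (13 bits)
  8 -> 111111110 (9 bits)
  1 -> 10 (2 bits)
  12 -> 1111111111110 (13 bits)
Total length = 13 + 9 + 2 + 13 = 37 bits.

Unary([12, 8, 1, 12]) = 1111111111110111111110101111111111110 (37 bits)


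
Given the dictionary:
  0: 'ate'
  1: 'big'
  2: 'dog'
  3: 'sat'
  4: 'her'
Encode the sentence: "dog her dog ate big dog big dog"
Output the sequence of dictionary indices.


Look up each word in the dictionary:
  'dog' -> 2
  'her' -> 4
  'dog' -> 2
  'ate' -> 0
  'big' -> 1
  'dog' -> 2
  'big' -> 1
  'dog' -> 2

Encoded: [2, 4, 2, 0, 1, 2, 1, 2]


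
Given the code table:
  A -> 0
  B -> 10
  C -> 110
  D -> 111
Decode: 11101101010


Decoding:
111 -> D
0 -> A
110 -> C
10 -> B
10 -> B


Result: DACBB


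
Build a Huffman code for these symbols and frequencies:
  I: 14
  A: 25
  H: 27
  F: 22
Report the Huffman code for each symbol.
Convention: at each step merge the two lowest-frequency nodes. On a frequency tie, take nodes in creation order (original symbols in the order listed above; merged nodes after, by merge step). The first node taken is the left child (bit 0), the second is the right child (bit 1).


Huffman tree construction:
Step 1: Merge I(14) + F(22) = 36
Step 2: Merge A(25) + H(27) = 52
Step 3: Merge (I+F)(36) + (A+H)(52) = 88
Read each symbol's code off the tree from the root (left child = 0, right child = 1).

Codes:
  I: 00 (length 2)
  A: 10 (length 2)
  H: 11 (length 2)
  F: 01 (length 2)
Average code length: 176/88 = 2.0000 bits/symbol


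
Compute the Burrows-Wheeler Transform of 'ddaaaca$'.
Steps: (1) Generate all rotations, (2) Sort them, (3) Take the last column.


Rotations (sorted):
  0: $ddaaaca -> last char: a
  1: a$ddaaac -> last char: c
  2: aaaca$dd -> last char: d
  3: aaca$dda -> last char: a
  4: aca$ddaa -> last char: a
  5: ca$ddaaa -> last char: a
  6: daaaca$d -> last char: d
  7: ddaaaca$ -> last char: $


BWT = acdaaad$


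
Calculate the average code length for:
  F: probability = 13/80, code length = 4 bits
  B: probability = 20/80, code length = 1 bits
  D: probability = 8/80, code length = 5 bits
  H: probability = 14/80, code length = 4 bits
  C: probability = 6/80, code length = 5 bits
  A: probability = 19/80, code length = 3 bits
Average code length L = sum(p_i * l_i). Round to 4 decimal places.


Weighted contributions p_i * l_i:
  F: (13/80) * 4 = 52/80
  B: (20/80) * 1 = 20/80
  D: (8/80) * 5 = 40/80
  H: (14/80) * 4 = 56/80
  C: (6/80) * 5 = 30/80
  A: (19/80) * 3 = 57/80
Sum = (52 + 20 + 40 + 56 + 30 + 57)/80 = 255/80

L = 255/80 = 3.1875 bits/symbol


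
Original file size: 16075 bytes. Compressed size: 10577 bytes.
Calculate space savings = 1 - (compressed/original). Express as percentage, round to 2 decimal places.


ratio = compressed/original = 10577/16075 = 0.657978
savings = 1 - ratio = 1 - 0.657978 = 0.342022
as a percentage: 0.342022 * 100 = 34.2%

Space savings = 1 - 10577/16075 = 34.2%


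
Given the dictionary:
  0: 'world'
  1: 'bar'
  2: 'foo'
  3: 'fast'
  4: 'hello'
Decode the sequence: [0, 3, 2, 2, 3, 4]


Look up each index in the dictionary:
  0 -> 'world'
  3 -> 'fast'
  2 -> 'foo'
  2 -> 'foo'
  3 -> 'fast'
  4 -> 'hello'

Decoded: "world fast foo foo fast hello"


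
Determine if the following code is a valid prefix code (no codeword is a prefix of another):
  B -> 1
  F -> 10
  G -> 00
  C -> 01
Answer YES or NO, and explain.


Checking each pair (does one codeword prefix another?):
  B='1' vs F='10': prefix -- VIOLATION

NO -- this is NOT a valid prefix code. B (1) is a prefix of F (10).


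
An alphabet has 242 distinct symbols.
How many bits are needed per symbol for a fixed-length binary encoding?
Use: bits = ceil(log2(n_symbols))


log2(242) = 7.9189
Bracket: 2^7 = 128 < 242 <= 2^8 = 256
So ceil(log2(242)) = 8

bits = ceil(log2(242)) = ceil(7.9189) = 8 bits


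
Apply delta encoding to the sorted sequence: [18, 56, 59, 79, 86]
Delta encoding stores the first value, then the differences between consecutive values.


First value: 18
Deltas:
  56 - 18 = 38
  59 - 56 = 3
  79 - 59 = 20
  86 - 79 = 7


Delta encoded: [18, 38, 3, 20, 7]


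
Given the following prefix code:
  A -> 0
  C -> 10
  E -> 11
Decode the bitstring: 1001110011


Decoding step by step:
Bits 10 -> C
Bits 0 -> A
Bits 11 -> E
Bits 10 -> C
Bits 0 -> A
Bits 11 -> E


Decoded message: CAECAE


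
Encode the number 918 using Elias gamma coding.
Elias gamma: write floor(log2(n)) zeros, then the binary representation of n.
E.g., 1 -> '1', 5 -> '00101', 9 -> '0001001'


num_bits = floor(log2(918)) + 1 = 10
leading_zeros = num_bits - 1 = 9
binary(918) = 1110010110

Elias gamma(918) = '000000000' + '1110010110' = 0000000001110010110 (19 bits)


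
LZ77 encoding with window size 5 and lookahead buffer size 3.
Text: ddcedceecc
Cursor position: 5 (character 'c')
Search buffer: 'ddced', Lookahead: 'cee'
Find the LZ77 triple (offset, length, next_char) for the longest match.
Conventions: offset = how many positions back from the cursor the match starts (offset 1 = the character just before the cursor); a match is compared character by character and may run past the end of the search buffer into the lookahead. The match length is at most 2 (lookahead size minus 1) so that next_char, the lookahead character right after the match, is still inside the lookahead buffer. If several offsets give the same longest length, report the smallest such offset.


Try each offset into the search buffer:
  offset=1 (pos 4, char 'd'): match length 0
  offset=2 (pos 3, char 'e'): match length 0
  offset=3 (pos 2, char 'c'): match length 2
  offset=4 (pos 1, char 'd'): match length 0
  offset=5 (pos 0, char 'd'): match length 0
Longest match has length 2 at offset 3.
next_char = character at position 5 + 2 = 7 -> 'e'

Best match: offset=3, length=2 (matching 'ce' starting at position 2)
LZ77 triple: (3, 2, 'e')


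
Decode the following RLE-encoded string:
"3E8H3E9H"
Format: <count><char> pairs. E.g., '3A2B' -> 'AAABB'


Expanding each <count><char> pair:
  3E -> 'EEE'
  8H -> 'HHHHHHHH'
  3E -> 'EEE'
  9H -> 'HHHHHHHHH'

Decoded = EEEHHHHHHHHEEEHHHHHHHHH


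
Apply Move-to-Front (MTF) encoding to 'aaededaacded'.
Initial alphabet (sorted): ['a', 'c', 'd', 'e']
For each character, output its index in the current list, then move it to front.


MTF encoding:
'a': index 0 in ['a', 'c', 'd', 'e'] -> ['a', 'c', 'd', 'e']
'a': index 0 in ['a', 'c', 'd', 'e'] -> ['a', 'c', 'd', 'e']
'e': index 3 in ['a', 'c', 'd', 'e'] -> ['e', 'a', 'c', 'd']
'd': index 3 in ['e', 'a', 'c', 'd'] -> ['d', 'e', 'a', 'c']
'e': index 1 in ['d', 'e', 'a', 'c'] -> ['e', 'd', 'a', 'c']
'd': index 1 in ['e', 'd', 'a', 'c'] -> ['d', 'e', 'a', 'c']
'a': index 2 in ['d', 'e', 'a', 'c'] -> ['a', 'd', 'e', 'c']
'a': index 0 in ['a', 'd', 'e', 'c'] -> ['a', 'd', 'e', 'c']
'c': index 3 in ['a', 'd', 'e', 'c'] -> ['c', 'a', 'd', 'e']
'd': index 2 in ['c', 'a', 'd', 'e'] -> ['d', 'c', 'a', 'e']
'e': index 3 in ['d', 'c', 'a', 'e'] -> ['e', 'd', 'c', 'a']
'd': index 1 in ['e', 'd', 'c', 'a'] -> ['d', 'e', 'c', 'a']


Output: [0, 0, 3, 3, 1, 1, 2, 0, 3, 2, 3, 1]


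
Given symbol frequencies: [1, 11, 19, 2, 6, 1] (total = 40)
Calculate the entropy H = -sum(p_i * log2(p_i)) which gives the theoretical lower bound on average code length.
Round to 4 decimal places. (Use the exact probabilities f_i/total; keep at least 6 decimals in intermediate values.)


Per-symbol terms -p_i * log2(p_i) with p_i = f_i/40:
  p = 1/40 = 0.025000: log2(p) = -5.321928, -p*log2(p) = 0.133048
  p = 11/40 = 0.275000: log2(p) = -1.862496, -p*log2(p) = 0.512187
  p = 19/40 = 0.475000: log2(p) = -1.074001, -p*log2(p) = 0.510150
  p = 2/40 = 0.050000: log2(p) = -4.321928, -p*log2(p) = 0.216096
  p = 6/40 = 0.150000: log2(p) = -2.736966, -p*log2(p) = 0.410545
  p = 1/40 = 0.025000: log2(p) = -5.321928, -p*log2(p) = 0.133048
H = 0.133048 + 0.512187 + 0.510150 + 0.216096 + 0.410545 + 0.133048 = 1.915074

H = 1.9151 bits/symbol


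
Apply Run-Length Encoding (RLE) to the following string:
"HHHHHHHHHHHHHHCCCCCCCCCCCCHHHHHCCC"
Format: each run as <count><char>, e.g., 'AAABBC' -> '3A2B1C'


Scanning runs left to right:
  i=0: run of 'H' x 14 -> '14H'
  i=14: run of 'C' x 12 -> '12C'
  i=26: run of 'H' x 5 -> '5H'
  i=31: run of 'C' x 3 -> '3C'

RLE = 14H12C5H3C


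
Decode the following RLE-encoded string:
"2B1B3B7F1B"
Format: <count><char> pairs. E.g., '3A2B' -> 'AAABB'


Expanding each <count><char> pair:
  2B -> 'BB'
  1B -> 'B'
  3B -> 'BBB'
  7F -> 'FFFFFFF'
  1B -> 'B'

Decoded = BBBBBBFFFFFFFB


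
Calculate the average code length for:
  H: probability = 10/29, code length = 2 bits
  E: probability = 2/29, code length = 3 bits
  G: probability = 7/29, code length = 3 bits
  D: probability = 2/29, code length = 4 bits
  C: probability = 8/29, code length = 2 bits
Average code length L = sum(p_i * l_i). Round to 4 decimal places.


Weighted contributions p_i * l_i:
  H: (10/29) * 2 = 20/29
  E: (2/29) * 3 = 6/29
  G: (7/29) * 3 = 21/29
  D: (2/29) * 4 = 8/29
  C: (8/29) * 2 = 16/29
Sum = (20 + 6 + 21 + 8 + 16)/29 = 71/29

L = 71/29 = 2.4483 bits/symbol


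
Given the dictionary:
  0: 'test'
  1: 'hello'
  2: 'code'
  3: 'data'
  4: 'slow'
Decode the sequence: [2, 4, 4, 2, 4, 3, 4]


Look up each index in the dictionary:
  2 -> 'code'
  4 -> 'slow'
  4 -> 'slow'
  2 -> 'code'
  4 -> 'slow'
  3 -> 'data'
  4 -> 'slow'

Decoded: "code slow slow code slow data slow"


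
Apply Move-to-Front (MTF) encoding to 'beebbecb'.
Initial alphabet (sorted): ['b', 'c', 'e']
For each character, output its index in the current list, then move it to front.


MTF encoding:
'b': index 0 in ['b', 'c', 'e'] -> ['b', 'c', 'e']
'e': index 2 in ['b', 'c', 'e'] -> ['e', 'b', 'c']
'e': index 0 in ['e', 'b', 'c'] -> ['e', 'b', 'c']
'b': index 1 in ['e', 'b', 'c'] -> ['b', 'e', 'c']
'b': index 0 in ['b', 'e', 'c'] -> ['b', 'e', 'c']
'e': index 1 in ['b', 'e', 'c'] -> ['e', 'b', 'c']
'c': index 2 in ['e', 'b', 'c'] -> ['c', 'e', 'b']
'b': index 2 in ['c', 'e', 'b'] -> ['b', 'c', 'e']


Output: [0, 2, 0, 1, 0, 1, 2, 2]


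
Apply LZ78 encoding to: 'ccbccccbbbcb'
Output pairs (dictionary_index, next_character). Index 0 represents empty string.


LZ78 encoding steps:
Dictionary: {0: ''}
Step 1: w='' (idx 0), next='c' -> output (0, 'c'), add 'c' as idx 1
Step 2: w='c' (idx 1), next='b' -> output (1, 'b'), add 'cb' as idx 2
Step 3: w='c' (idx 1), next='c' -> output (1, 'c'), add 'cc' as idx 3
Step 4: w='cc' (idx 3), next='b' -> output (3, 'b'), add 'ccb' as idx 4
Step 5: w='' (idx 0), next='b' -> output (0, 'b'), add 'b' as idx 5
Step 6: w='b' (idx 5), next='c' -> output (5, 'c'), add 'bc' as idx 6
Step 7: w='b' (idx 5), end of input -> output (5, '')


Encoded: [(0, 'c'), (1, 'b'), (1, 'c'), (3, 'b'), (0, 'b'), (5, 'c'), (5, '')]


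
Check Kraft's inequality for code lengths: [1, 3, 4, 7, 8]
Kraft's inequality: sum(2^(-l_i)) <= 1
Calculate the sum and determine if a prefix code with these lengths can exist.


Sum = 2^(-1) + 2^(-3) + 2^(-4) + 2^(-7) + 2^(-8)
    = 0.5 + 0.125 + 0.0625 + 0.0078125 + 0.00390625
    = 179/256 = 0.69921875
Since 0.69921875 <= 1, Kraft's inequality IS satisfied.
A prefix code with these lengths CAN exist.

Kraft sum = 0.69921875. Satisfied.


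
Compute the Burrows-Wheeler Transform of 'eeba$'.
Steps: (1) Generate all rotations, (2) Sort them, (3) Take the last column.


Rotations (sorted):
  0: $eeba -> last char: a
  1: a$eeb -> last char: b
  2: ba$ee -> last char: e
  3: eba$e -> last char: e
  4: eeba$ -> last char: $


BWT = abee$


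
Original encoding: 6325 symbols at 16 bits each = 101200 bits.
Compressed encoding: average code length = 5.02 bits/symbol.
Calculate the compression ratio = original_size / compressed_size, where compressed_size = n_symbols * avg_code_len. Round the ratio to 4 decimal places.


original_size = n_symbols * orig_bits = 6325 * 16 = 101200 bits
compressed_size = n_symbols * avg_code_len = 6325 * 5.02 = 31751.5 bits
ratio = original_size / compressed_size = 101200 / 31751.5 = 3.1873

Compression ratio = 3.1873


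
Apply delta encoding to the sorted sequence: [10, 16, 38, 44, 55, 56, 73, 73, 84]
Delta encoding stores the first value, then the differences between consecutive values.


First value: 10
Deltas:
  16 - 10 = 6
  38 - 16 = 22
  44 - 38 = 6
  55 - 44 = 11
  56 - 55 = 1
  73 - 56 = 17
  73 - 73 = 0
  84 - 73 = 11


Delta encoded: [10, 6, 22, 6, 11, 1, 17, 0, 11]


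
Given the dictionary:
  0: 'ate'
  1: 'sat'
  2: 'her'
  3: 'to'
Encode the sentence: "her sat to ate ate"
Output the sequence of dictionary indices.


Look up each word in the dictionary:
  'her' -> 2
  'sat' -> 1
  'to' -> 3
  'ate' -> 0
  'ate' -> 0

Encoded: [2, 1, 3, 0, 0]


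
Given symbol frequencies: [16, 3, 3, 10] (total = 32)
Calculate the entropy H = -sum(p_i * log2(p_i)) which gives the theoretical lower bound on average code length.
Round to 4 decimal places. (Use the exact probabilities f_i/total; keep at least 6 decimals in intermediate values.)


Per-symbol terms -p_i * log2(p_i) with p_i = f_i/32:
  p = 16/32 = 0.500000: log2(p) = -1.000000, -p*log2(p) = 0.500000
  p = 3/32 = 0.093750: log2(p) = -3.415037, -p*log2(p) = 0.320160
  p = 3/32 = 0.093750: log2(p) = -3.415037, -p*log2(p) = 0.320160
  p = 10/32 = 0.312500: log2(p) = -1.678072, -p*log2(p) = 0.524397
H = 0.500000 + 0.320160 + 0.320160 + 0.524397 = 1.664717

H = 1.6647 bits/symbol


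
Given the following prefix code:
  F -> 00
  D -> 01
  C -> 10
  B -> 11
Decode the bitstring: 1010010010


Decoding step by step:
Bits 10 -> C
Bits 10 -> C
Bits 01 -> D
Bits 00 -> F
Bits 10 -> C


Decoded message: CCDFC


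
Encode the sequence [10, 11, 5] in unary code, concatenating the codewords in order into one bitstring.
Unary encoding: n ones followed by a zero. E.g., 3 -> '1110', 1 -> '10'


Encode each number as n ones followed by a terminating 0:
  10 -> 11111111110 (11 bits)
  11 -> 111111111110 (12 bits)
  5 -> 111110 (6 bits)
Total length = 11 + 12 + 6 = 29 bits.

Unary([10, 11, 5]) = 11111111110111111111110111110 (29 bits)


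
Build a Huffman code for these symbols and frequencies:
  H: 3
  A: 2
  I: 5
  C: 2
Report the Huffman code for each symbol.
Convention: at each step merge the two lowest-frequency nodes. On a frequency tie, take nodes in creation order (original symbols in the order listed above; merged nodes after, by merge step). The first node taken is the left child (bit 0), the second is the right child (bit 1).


Huffman tree construction:
Step 1: Merge A(2) + C(2) = 4
Step 2: Merge H(3) + (A+C)(4) = 7
Step 3: Merge I(5) + (H+(A+C))(7) = 12
Read each symbol's code off the tree from the root (left child = 0, right child = 1).

Codes:
  H: 10 (length 2)
  A: 110 (length 3)
  I: 0 (length 1)
  C: 111 (length 3)
Average code length: 23/12 = 1.9167 bits/symbol


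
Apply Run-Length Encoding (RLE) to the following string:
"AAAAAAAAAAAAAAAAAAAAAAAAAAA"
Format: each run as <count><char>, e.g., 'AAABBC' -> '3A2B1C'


Scanning runs left to right:
  i=0: run of 'A' x 27 -> '27A'

RLE = 27A


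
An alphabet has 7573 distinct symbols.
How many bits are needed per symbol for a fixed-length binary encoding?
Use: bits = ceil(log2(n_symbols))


log2(7573) = 12.8866
Bracket: 2^12 = 4096 < 7573 <= 2^13 = 8192
So ceil(log2(7573)) = 13

bits = ceil(log2(7573)) = ceil(12.8866) = 13 bits


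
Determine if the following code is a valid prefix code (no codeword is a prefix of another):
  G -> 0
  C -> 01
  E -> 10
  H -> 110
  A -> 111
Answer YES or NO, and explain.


Checking each pair (does one codeword prefix another?):
  G='0' vs C='01': prefix -- VIOLATION

NO -- this is NOT a valid prefix code. G (0) is a prefix of C (01).


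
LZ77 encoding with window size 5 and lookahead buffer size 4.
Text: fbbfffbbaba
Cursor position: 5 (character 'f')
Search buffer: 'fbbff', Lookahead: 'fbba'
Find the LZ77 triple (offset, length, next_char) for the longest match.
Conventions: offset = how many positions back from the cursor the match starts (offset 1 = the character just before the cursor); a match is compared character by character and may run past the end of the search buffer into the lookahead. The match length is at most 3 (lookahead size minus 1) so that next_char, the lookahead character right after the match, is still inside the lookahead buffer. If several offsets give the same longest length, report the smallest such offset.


Try each offset into the search buffer:
  offset=1 (pos 4, char 'f'): match length 1
  offset=2 (pos 3, char 'f'): match length 1
  offset=3 (pos 2, char 'b'): match length 0
  offset=4 (pos 1, char 'b'): match length 0
  offset=5 (pos 0, char 'f'): match length 3
Longest match has length 3 at offset 5.
next_char = character at position 5 + 3 = 8 -> 'a'

Best match: offset=5, length=3 (matching 'fbb' starting at position 0)
LZ77 triple: (5, 3, 'a')


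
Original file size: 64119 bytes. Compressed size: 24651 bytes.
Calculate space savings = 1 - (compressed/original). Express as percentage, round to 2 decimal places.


ratio = compressed/original = 24651/64119 = 0.384457
savings = 1 - ratio = 1 - 0.384457 = 0.615543
as a percentage: 0.615543 * 100 = 61.55%

Space savings = 1 - 24651/64119 = 61.55%


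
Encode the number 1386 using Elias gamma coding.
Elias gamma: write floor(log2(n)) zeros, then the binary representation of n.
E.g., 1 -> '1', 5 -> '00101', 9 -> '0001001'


num_bits = floor(log2(1386)) + 1 = 11
leading_zeros = num_bits - 1 = 10
binary(1386) = 10101101010

Elias gamma(1386) = '0000000000' + '10101101010' = 000000000010101101010 (21 bits)


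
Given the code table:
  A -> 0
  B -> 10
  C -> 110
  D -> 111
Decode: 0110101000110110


Decoding:
0 -> A
110 -> C
10 -> B
10 -> B
0 -> A
0 -> A
110 -> C
110 -> C


Result: ACBBAACC


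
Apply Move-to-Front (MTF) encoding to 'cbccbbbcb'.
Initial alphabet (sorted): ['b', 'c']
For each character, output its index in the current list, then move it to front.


MTF encoding:
'c': index 1 in ['b', 'c'] -> ['c', 'b']
'b': index 1 in ['c', 'b'] -> ['b', 'c']
'c': index 1 in ['b', 'c'] -> ['c', 'b']
'c': index 0 in ['c', 'b'] -> ['c', 'b']
'b': index 1 in ['c', 'b'] -> ['b', 'c']
'b': index 0 in ['b', 'c'] -> ['b', 'c']
'b': index 0 in ['b', 'c'] -> ['b', 'c']
'c': index 1 in ['b', 'c'] -> ['c', 'b']
'b': index 1 in ['c', 'b'] -> ['b', 'c']


Output: [1, 1, 1, 0, 1, 0, 0, 1, 1]


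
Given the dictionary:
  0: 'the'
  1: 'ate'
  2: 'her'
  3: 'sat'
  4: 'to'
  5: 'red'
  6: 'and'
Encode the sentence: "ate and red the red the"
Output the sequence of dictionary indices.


Look up each word in the dictionary:
  'ate' -> 1
  'and' -> 6
  'red' -> 5
  'the' -> 0
  'red' -> 5
  'the' -> 0

Encoded: [1, 6, 5, 0, 5, 0]


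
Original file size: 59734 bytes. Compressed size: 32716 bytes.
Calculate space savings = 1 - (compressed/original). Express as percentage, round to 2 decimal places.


ratio = compressed/original = 32716/59734 = 0.547695
savings = 1 - ratio = 1 - 0.547695 = 0.452305
as a percentage: 0.452305 * 100 = 45.23%

Space savings = 1 - 32716/59734 = 45.23%


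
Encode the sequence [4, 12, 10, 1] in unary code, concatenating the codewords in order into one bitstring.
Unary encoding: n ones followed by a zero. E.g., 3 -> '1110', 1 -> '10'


Encode each number as n ones followed by a terminating 0:
  4 -> 11110 (5 bits)
  12 -> 1111111111110 (13 bits)
  10 -> 11111111110 (11 bits)
  1 -> 10 (2 bits)
Total length = 5 + 13 + 11 + 2 = 31 bits.

Unary([4, 12, 10, 1]) = 1111011111111111101111111111010 (31 bits)


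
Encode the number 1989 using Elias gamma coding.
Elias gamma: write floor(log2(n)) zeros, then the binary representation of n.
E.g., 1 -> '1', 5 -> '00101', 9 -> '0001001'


num_bits = floor(log2(1989)) + 1 = 11
leading_zeros = num_bits - 1 = 10
binary(1989) = 11111000101

Elias gamma(1989) = '0000000000' + '11111000101' = 000000000011111000101 (21 bits)


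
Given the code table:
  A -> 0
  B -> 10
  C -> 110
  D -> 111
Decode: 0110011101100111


Decoding:
0 -> A
110 -> C
0 -> A
111 -> D
0 -> A
110 -> C
0 -> A
111 -> D


Result: ACADACAD


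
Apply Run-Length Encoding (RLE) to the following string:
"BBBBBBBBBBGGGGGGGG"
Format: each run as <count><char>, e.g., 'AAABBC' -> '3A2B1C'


Scanning runs left to right:
  i=0: run of 'B' x 10 -> '10B'
  i=10: run of 'G' x 8 -> '8G'

RLE = 10B8G


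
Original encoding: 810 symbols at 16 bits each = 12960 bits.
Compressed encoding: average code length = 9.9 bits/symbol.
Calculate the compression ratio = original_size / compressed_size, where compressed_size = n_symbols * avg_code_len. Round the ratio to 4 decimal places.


original_size = n_symbols * orig_bits = 810 * 16 = 12960 bits
compressed_size = n_symbols * avg_code_len = 810 * 9.9 = 8019.0 bits
ratio = original_size / compressed_size = 12960 / 8019.0 = 1.6162

Compression ratio = 1.6162


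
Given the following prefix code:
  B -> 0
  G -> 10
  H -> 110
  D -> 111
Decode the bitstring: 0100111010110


Decoding step by step:
Bits 0 -> B
Bits 10 -> G
Bits 0 -> B
Bits 111 -> D
Bits 0 -> B
Bits 10 -> G
Bits 110 -> H


Decoded message: BGBDBGH


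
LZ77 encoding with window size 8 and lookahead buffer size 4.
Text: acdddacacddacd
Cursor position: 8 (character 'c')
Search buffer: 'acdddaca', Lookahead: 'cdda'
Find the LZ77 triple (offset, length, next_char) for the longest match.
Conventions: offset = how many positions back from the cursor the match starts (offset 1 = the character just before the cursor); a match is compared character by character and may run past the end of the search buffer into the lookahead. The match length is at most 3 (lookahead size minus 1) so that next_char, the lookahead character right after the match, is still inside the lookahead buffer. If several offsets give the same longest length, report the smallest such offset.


Try each offset into the search buffer:
  offset=1 (pos 7, char 'a'): match length 0
  offset=2 (pos 6, char 'c'): match length 1
  offset=3 (pos 5, char 'a'): match length 0
  offset=4 (pos 4, char 'd'): match length 0
  offset=5 (pos 3, char 'd'): match length 0
  offset=6 (pos 2, char 'd'): match length 0
  offset=7 (pos 1, char 'c'): match length 3
  offset=8 (pos 0, char 'a'): match length 0
Longest match has length 3 at offset 7.
next_char = character at position 8 + 3 = 11 -> 'a'

Best match: offset=7, length=3 (matching 'cdd' starting at position 1)
LZ77 triple: (7, 3, 'a')


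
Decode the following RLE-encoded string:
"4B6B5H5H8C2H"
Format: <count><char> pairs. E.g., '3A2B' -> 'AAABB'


Expanding each <count><char> pair:
  4B -> 'BBBB'
  6B -> 'BBBBBB'
  5H -> 'HHHHH'
  5H -> 'HHHHH'
  8C -> 'CCCCCCCC'
  2H -> 'HH'

Decoded = BBBBBBBBBBHHHHHHHHHHCCCCCCCCHH


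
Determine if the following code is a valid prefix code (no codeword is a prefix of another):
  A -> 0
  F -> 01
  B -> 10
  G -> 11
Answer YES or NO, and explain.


Checking each pair (does one codeword prefix another?):
  A='0' vs F='01': prefix -- VIOLATION

NO -- this is NOT a valid prefix code. A (0) is a prefix of F (01).


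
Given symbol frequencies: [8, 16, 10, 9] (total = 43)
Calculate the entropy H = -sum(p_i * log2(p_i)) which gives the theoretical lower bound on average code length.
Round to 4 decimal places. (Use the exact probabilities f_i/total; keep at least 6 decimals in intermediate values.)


Per-symbol terms -p_i * log2(p_i) with p_i = f_i/43:
  p = 8/43 = 0.186047: log2(p) = -2.426265, -p*log2(p) = 0.451398
  p = 16/43 = 0.372093: log2(p) = -1.426265, -p*log2(p) = 0.530703
  p = 10/43 = 0.232558: log2(p) = -2.104337, -p*log2(p) = 0.489381
  p = 9/43 = 0.209302: log2(p) = -2.256340, -p*log2(p) = 0.472257
H = 0.451398 + 0.530703 + 0.489381 + 0.472257 = 1.943739

H = 1.9437 bits/symbol


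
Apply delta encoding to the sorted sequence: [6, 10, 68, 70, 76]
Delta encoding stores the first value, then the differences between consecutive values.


First value: 6
Deltas:
  10 - 6 = 4
  68 - 10 = 58
  70 - 68 = 2
  76 - 70 = 6


Delta encoded: [6, 4, 58, 2, 6]


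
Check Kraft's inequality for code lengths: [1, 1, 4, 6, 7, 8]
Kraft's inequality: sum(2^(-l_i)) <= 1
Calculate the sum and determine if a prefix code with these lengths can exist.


Sum = 2^(-1) + 2^(-1) + 2^(-4) + 2^(-6) + 2^(-7) + 2^(-8)
    = 0.5 + 0.5 + 0.0625 + 0.015625 + 0.0078125 + 0.00390625
    = 279/256 = 1.08984375
Since 1.08984375 > 1, Kraft's inequality is NOT satisfied.
A prefix code with these lengths CANNOT exist.

Kraft sum = 1.08984375. Not satisfied.


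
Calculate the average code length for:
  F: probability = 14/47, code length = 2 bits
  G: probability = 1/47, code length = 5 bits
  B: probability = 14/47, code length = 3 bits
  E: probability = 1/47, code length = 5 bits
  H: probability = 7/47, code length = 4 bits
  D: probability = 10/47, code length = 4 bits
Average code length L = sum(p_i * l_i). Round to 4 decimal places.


Weighted contributions p_i * l_i:
  F: (14/47) * 2 = 28/47
  G: (1/47) * 5 = 5/47
  B: (14/47) * 3 = 42/47
  E: (1/47) * 5 = 5/47
  H: (7/47) * 4 = 28/47
  D: (10/47) * 4 = 40/47
Sum = (28 + 5 + 42 + 5 + 28 + 40)/47 = 148/47

L = 148/47 = 3.1489 bits/symbol


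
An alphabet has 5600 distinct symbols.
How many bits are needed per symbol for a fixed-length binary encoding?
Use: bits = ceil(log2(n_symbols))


log2(5600) = 12.4512
Bracket: 2^12 = 4096 < 5600 <= 2^13 = 8192
So ceil(log2(5600)) = 13

bits = ceil(log2(5600)) = ceil(12.4512) = 13 bits


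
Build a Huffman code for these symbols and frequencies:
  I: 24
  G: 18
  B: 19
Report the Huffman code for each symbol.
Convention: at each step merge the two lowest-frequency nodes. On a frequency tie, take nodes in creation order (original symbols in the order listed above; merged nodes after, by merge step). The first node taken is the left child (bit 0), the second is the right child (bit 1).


Huffman tree construction:
Step 1: Merge G(18) + B(19) = 37
Step 2: Merge I(24) + (G+B)(37) = 61
Read each symbol's code off the tree from the root (left child = 0, right child = 1).

Codes:
  I: 0 (length 1)
  G: 10 (length 2)
  B: 11 (length 2)
Average code length: 98/61 = 1.6066 bits/symbol


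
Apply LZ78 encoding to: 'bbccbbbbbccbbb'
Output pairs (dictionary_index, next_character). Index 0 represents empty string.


LZ78 encoding steps:
Dictionary: {0: ''}
Step 1: w='' (idx 0), next='b' -> output (0, 'b'), add 'b' as idx 1
Step 2: w='b' (idx 1), next='c' -> output (1, 'c'), add 'bc' as idx 2
Step 3: w='' (idx 0), next='c' -> output (0, 'c'), add 'c' as idx 3
Step 4: w='b' (idx 1), next='b' -> output (1, 'b'), add 'bb' as idx 4
Step 5: w='bb' (idx 4), next='b' -> output (4, 'b'), add 'bbb' as idx 5
Step 6: w='c' (idx 3), next='c' -> output (3, 'c'), add 'cc' as idx 6
Step 7: w='bbb' (idx 5), end of input -> output (5, '')


Encoded: [(0, 'b'), (1, 'c'), (0, 'c'), (1, 'b'), (4, 'b'), (3, 'c'), (5, '')]


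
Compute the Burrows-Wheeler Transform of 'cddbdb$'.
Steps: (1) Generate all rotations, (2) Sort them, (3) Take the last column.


Rotations (sorted):
  0: $cddbdb -> last char: b
  1: b$cddbd -> last char: d
  2: bdb$cdd -> last char: d
  3: cddbdb$ -> last char: $
  4: db$cddb -> last char: b
  5: dbdb$cd -> last char: d
  6: ddbdb$c -> last char: c


BWT = bdd$bdc


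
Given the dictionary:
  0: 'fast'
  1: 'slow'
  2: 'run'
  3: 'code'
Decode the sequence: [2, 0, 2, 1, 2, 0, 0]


Look up each index in the dictionary:
  2 -> 'run'
  0 -> 'fast'
  2 -> 'run'
  1 -> 'slow'
  2 -> 'run'
  0 -> 'fast'
  0 -> 'fast'

Decoded: "run fast run slow run fast fast"


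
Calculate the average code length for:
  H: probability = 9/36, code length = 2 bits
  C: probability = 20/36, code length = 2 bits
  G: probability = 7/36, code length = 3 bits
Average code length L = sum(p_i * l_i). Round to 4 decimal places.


Weighted contributions p_i * l_i:
  H: (9/36) * 2 = 18/36
  C: (20/36) * 2 = 40/36
  G: (7/36) * 3 = 21/36
Sum = (18 + 40 + 21)/36 = 79/36

L = 79/36 = 2.1944 bits/symbol


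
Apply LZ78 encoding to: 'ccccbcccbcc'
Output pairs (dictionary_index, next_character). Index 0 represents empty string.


LZ78 encoding steps:
Dictionary: {0: ''}
Step 1: w='' (idx 0), next='c' -> output (0, 'c'), add 'c' as idx 1
Step 2: w='c' (idx 1), next='c' -> output (1, 'c'), add 'cc' as idx 2
Step 3: w='c' (idx 1), next='b' -> output (1, 'b'), add 'cb' as idx 3
Step 4: w='cc' (idx 2), next='c' -> output (2, 'c'), add 'ccc' as idx 4
Step 5: w='' (idx 0), next='b' -> output (0, 'b'), add 'b' as idx 5
Step 6: w='cc' (idx 2), end of input -> output (2, '')


Encoded: [(0, 'c'), (1, 'c'), (1, 'b'), (2, 'c'), (0, 'b'), (2, '')]


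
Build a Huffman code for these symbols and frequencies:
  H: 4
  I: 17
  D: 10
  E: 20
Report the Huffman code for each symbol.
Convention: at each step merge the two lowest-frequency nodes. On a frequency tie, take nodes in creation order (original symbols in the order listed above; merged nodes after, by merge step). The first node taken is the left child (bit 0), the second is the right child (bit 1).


Huffman tree construction:
Step 1: Merge H(4) + D(10) = 14
Step 2: Merge (H+D)(14) + I(17) = 31
Step 3: Merge E(20) + ((H+D)+I)(31) = 51
Read each symbol's code off the tree from the root (left child = 0, right child = 1).

Codes:
  H: 100 (length 3)
  I: 11 (length 2)
  D: 101 (length 3)
  E: 0 (length 1)
Average code length: 96/51 = 1.8824 bits/symbol


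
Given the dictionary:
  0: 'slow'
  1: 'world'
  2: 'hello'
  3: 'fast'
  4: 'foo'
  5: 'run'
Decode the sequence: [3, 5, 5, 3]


Look up each index in the dictionary:
  3 -> 'fast'
  5 -> 'run'
  5 -> 'run'
  3 -> 'fast'

Decoded: "fast run run fast"


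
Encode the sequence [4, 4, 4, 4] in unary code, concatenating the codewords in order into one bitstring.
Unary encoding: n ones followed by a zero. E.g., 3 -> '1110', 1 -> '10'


Encode each number as n ones followed by a terminating 0:
  4 -> 11110 (5 bits)
  4 -> 11110 (5 bits)
  4 -> 11110 (5 bits)
  4 -> 11110 (5 bits)
Total length = 5 + 5 + 5 + 5 = 20 bits.

Unary([4, 4, 4, 4]) = 11110111101111011110 (20 bits)
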